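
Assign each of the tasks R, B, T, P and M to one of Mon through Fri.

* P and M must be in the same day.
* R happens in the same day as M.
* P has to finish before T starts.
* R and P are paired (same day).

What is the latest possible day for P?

Downstream work caps P at Thu.
P at Thu is achievable: R -> Thu; T -> Fri; B -> Mon; P -> Thu; M -> Thu.

Thu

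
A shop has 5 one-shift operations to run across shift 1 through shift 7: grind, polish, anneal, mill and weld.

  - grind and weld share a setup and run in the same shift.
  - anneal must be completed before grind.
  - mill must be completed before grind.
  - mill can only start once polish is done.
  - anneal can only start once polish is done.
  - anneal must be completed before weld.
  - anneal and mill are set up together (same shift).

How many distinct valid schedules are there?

Splitting on grind: it can be shift 3 (1), shift 4 (3), shift 5 (6), shift 6 (10), shift 7 (15). Listing each branch's schedules as (polish, anneal, mill, weld) by shift number:
grind=shift 3: (1,2,2,3) — 1.
grind=shift 4: (1,2,2,4) (1,3,3,4) (2,3,3,4) — 3.
grind=shift 5: (1,2,2,5) (1,3,3,5) (1,4,4,5) (2,3,3,5) (2,4,4,5) (3,4,4,5) — 6.
grind=shift 6: (1,2,2,6) (1,3,3,6) (1,4,4,6) (1,5,5,6) (2,3,3,6) (2,4,4,6) (2,5,5,6) (3,4,4,6) (3,5,5,6) (4,5,5,6) — 10.
grind=shift 7: (1,2,2,7) (1,3,3,7) (1,4,4,7) (1,5,5,7) (1,6,6,7) (2,3,3,7) (2,4,4,7) (2,5,5,7) (2,6,6,7) (3,4,4,7) (3,5,5,7) (3,6,6,7) (4,5,5,7) (4,6,6,7) (5,6,6,7) — 15.
Summing: 1 + 3 + 6 + 10 + 15 = 35.

35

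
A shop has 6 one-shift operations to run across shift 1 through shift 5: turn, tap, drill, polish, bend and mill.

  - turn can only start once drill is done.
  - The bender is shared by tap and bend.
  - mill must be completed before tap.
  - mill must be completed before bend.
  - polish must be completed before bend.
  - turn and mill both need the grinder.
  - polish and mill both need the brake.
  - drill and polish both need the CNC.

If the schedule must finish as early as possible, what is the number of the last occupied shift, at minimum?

The precedence chain requires at least 2 distinct shifts.
Could 2 shifts be enough, i.e. nothing placed later than shift 2? No: bend must come after polish (at shift 1 or later) → {shift 2}; polish must come before bend (at shift 2 or earlier) → {shift 1}; turn must come after drill (at shift 1 or later) → {shift 2}; drill must come before turn (at shift 2 or earlier) → {shift 1}; polish can't share with drill (shift 1) → nothing is left.
So 2 shifts is not enough.
3 works (last occupied shift: shift 3): for example turn -> shift 2, bend -> shift 3, mill -> shift 1, polish -> shift 2, drill -> shift 1, tap -> shift 2.

shift 3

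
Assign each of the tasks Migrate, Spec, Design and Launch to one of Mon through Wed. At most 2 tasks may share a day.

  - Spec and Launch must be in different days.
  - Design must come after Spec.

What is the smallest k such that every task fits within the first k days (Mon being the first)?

The precedence chain requires at least 2 distinct days.
With at most 2 per day and 4 tasks, at least 2 days are needed.
2 works (last occupied day: Tue): for example Migrate -> Mon; Launch -> Tue; Design -> Tue; Spec -> Mon.

2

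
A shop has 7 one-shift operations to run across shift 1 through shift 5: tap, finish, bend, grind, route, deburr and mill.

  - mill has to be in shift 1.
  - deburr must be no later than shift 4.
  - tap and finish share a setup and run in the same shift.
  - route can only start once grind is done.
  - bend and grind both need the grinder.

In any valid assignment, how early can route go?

Precedence pushes route to at least shift 2.
route at shift 2 is achievable: grind=shift 1, mill=shift 1, finish=shift 1, route=shift 2, tap=shift 1, bend=shift 2, deburr=shift 1.

shift 2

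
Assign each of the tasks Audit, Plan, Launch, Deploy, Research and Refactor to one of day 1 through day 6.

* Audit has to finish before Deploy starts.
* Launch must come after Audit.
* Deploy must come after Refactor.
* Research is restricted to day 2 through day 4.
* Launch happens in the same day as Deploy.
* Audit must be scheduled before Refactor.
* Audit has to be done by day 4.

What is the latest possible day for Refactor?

day 5

Precedence pushes Refactor to at least day 2; downstream work caps Refactor at day 5.
Refactor at day 5 is achievable: Refactor in day 5; Deploy in day 6; Launch in day 6; Plan in day 1; Research in day 2; Audit in day 1.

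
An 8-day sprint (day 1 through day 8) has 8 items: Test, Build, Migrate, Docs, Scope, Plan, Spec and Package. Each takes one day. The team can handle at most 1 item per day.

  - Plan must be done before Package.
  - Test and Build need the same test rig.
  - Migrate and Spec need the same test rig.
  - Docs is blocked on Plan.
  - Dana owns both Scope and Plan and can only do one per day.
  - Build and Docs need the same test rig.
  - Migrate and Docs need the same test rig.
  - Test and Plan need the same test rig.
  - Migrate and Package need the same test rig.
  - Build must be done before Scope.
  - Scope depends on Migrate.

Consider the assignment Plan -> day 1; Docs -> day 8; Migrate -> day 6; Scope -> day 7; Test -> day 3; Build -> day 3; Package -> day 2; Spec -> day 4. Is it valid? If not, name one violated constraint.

Build and Docs need the same test rig — holds.
Migrate and Package need the same test rig — holds.
Dana owns both Scope and Plan and can only do one per day — holds.
Migrate and Spec need the same test rig — holds.
The team can handle at most 1 item per day — violated.
Plan must be done before Package — holds.
Scope depends on Migrate — holds.
Migrate and Docs need the same test rig — holds.
Test and Plan need the same test rig — holds.
Docs is blocked on Plan — holds.
Build must be done before Scope — holds.
Test and Build need the same test rig — violated.

Invalid. Test and Build need the same test rig.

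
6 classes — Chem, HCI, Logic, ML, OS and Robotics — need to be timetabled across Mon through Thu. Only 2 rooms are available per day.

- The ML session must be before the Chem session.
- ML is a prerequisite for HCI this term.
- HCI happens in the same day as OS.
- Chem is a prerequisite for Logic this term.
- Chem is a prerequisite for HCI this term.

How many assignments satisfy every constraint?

6

Splitting on HCI: it can be Wed (3), Thu (3). Listing each branch's schedules as (Chem, Logic, ML, OS, Robotics):
HCI=Wed: (Tue,Thu,Mon,Wed,Mon) (Tue,Thu,Mon,Wed,Tue) (Tue,Thu,Mon,Wed,Thu) — 3.
HCI=Thu: (Tue,Wed,Mon,Thu,Mon) (Tue,Wed,Mon,Thu,Tue) (Tue,Wed,Mon,Thu,Wed) — 3.
Summing: 3 + 3 = 6.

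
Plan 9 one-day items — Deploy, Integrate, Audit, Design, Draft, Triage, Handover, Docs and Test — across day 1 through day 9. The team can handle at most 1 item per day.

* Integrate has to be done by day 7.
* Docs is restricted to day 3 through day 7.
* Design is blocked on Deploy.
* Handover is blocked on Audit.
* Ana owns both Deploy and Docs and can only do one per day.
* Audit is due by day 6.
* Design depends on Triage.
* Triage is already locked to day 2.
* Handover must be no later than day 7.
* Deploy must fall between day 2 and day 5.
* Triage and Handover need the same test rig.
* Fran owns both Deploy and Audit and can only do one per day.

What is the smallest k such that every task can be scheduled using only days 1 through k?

The precedence chain requires at least 2 distinct days.
With at most 1 per day and 9 tasks, at least 9 days are needed.
Docs can't be placed before day 3, so the schedule must run through at least day 3.
9 works (last occupied day: day 9): for example Design=day 7, Audit=day 1, Draft=day 8, Triage=day 2, Test=day 9, Deploy=day 3, Integrate=day 6, Handover=day 5, Docs=day 4.

9 days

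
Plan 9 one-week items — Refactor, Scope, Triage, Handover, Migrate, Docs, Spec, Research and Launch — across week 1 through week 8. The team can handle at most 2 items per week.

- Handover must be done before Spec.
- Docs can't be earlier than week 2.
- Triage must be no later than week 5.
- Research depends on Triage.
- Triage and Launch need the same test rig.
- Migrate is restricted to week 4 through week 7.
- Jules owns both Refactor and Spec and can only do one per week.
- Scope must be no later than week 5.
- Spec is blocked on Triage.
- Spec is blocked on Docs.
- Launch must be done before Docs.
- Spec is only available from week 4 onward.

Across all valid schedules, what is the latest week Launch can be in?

Downstream work caps Launch at week 6.
Launch at week 6 is achievable: Research in week 2; Scope in week 1; Handover in week 2; Spec in week 8; Migrate in week 4; Refactor in week 3; Triage in week 1; Docs in week 7; Launch in week 6.

week 6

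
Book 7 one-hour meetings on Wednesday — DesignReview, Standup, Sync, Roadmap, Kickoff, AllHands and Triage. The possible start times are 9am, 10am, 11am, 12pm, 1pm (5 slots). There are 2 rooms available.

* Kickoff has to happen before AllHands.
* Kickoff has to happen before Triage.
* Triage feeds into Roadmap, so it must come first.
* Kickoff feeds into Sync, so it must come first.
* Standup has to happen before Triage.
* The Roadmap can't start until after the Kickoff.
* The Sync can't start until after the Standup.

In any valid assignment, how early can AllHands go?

10am

Precedence pushes AllHands to at least 10am.
AllHands at 10am is achievable: Kickoff=9am, Standup=9am, Roadmap=11am, Sync=11am, Triage=10am, AllHands=10am, DesignReview=12pm.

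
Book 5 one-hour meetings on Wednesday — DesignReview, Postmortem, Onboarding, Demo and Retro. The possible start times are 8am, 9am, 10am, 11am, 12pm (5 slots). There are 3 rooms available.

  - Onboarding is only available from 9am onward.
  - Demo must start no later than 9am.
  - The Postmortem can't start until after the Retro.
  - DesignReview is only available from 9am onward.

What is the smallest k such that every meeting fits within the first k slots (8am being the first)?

The precedence chain requires at least 2 distinct slots.
With at most 3 per slot and 5 meetings, at least 2 slots are needed.
2 works (last occupied slot: 9am): for example Retro=8am; Postmortem=9am; Onboarding=9am; DesignReview=9am; Demo=8am.

2 slots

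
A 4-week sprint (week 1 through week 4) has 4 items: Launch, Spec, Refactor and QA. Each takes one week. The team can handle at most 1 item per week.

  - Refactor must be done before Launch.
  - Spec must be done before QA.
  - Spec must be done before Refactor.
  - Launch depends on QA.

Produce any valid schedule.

QA -> week 3, Spec -> week 1, Refactor -> week 2, Launch -> week 4

Checking: Spec(week 1) before QA(week 3); Refactor(week 2) before Launch(week 4); QA(week 3) before Launch(week 4); Spec(week 1) before Refactor(week 2); max 1 per week (cap 1).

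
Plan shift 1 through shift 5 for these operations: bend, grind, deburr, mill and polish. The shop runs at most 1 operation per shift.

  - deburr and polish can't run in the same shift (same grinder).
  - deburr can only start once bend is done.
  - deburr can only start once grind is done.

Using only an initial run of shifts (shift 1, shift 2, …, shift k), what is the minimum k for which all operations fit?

5

The precedence chain requires at least 2 distinct shifts.
With at most 1 per shift and 5 operations, at least 5 shifts are needed.
5 works (last occupied shift: shift 5): for example mill -> shift 4; grind -> shift 2; bend -> shift 1; polish -> shift 5; deburr -> shift 3.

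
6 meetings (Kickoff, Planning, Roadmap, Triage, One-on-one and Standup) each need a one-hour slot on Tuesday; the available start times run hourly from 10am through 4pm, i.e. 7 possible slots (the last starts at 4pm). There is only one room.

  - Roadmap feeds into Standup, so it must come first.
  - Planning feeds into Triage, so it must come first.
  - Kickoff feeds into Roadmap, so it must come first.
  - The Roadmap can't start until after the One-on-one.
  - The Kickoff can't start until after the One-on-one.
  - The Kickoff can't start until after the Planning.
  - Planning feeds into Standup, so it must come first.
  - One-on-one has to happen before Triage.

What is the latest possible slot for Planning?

Downstream work caps Planning at 1pm.
Planning at 12pm is achievable: Kickoff=1pm, Roadmap=2pm, One-on-one=10am, Standup=4pm, Planning=12pm, Triage=3pm.
Nothing later works — the capacity limit rule out every slot after 12pm.

12pm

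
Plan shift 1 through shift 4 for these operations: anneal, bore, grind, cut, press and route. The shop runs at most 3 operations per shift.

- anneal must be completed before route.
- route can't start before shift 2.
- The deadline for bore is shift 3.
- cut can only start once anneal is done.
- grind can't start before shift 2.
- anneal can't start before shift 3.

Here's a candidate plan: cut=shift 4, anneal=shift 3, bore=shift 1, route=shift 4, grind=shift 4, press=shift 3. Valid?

grind can't start before shift 2 — holds.
route can't start before shift 2 — holds.
The deadline for bore is shift 3 — holds.
cut can only start once anneal is done — holds.
anneal can't start before shift 3 — holds.
anneal must be completed before route — holds.
The shop runs at most 3 operations per shift — holds.

Valid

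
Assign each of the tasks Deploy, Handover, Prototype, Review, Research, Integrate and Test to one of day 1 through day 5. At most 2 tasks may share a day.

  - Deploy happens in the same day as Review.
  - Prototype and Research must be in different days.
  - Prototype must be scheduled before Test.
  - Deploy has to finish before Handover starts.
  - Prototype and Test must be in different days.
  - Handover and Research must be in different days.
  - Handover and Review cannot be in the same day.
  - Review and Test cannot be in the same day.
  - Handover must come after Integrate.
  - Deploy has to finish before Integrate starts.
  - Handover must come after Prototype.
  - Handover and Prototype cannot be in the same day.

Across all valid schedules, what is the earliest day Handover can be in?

day 3

Precedence pushes Handover to at least day 3.
Handover at day 3 is achievable: Integrate in day 2; Deploy in day 1; Review in day 1; Prototype in day 2; Research in day 4; Test in day 3; Handover in day 3.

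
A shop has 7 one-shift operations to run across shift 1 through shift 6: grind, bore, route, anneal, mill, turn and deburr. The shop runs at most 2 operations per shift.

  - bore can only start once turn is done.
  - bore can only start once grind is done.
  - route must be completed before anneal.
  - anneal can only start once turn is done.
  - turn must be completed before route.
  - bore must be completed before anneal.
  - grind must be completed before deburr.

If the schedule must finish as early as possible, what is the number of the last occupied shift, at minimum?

The precedence chain requires at least 3 distinct shifts.
With at most 2 per shift and 7 operations, at least 4 shifts are needed.
4 works (last occupied shift: shift 4): for example grind -> shift 1, turn -> shift 1, route -> shift 2, deburr -> shift 3, bore -> shift 2, anneal -> shift 3, mill -> shift 4.

4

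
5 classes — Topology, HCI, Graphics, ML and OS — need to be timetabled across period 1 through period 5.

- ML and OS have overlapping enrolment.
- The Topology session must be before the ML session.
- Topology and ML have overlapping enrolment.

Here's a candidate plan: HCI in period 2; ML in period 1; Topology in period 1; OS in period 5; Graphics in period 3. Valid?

Invalid. Topology and ML have overlapping enrolment.

The Topology session must be before the ML session — violated.
ML and OS have overlapping enrolment — holds.
Topology and ML have overlapping enrolment — violated.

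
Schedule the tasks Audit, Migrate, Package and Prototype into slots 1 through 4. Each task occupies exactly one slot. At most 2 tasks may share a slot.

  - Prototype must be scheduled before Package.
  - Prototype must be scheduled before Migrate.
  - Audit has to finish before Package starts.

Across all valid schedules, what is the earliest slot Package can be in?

Precedence pushes Package to at least 2.
Package at 2 is achievable: Prototype in 1, Migrate in 2, Audit in 1, Package in 2.

2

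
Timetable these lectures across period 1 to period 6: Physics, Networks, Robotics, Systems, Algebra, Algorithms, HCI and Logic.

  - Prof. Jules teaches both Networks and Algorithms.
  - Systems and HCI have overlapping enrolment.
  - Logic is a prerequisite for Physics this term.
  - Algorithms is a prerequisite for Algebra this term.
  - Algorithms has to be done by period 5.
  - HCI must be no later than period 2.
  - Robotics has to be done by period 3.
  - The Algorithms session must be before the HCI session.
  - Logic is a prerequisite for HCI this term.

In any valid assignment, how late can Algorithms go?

Algorithms's own window allows nothing later than period 5; downstream work caps Algorithms at period 1.
Algorithms at period 1 is achievable: Networks in period 2; Algebra in period 2; Systems in period 1; Logic in period 1; Algorithms in period 1; Physics in period 2; HCI in period 2; Robotics in period 1.

period 1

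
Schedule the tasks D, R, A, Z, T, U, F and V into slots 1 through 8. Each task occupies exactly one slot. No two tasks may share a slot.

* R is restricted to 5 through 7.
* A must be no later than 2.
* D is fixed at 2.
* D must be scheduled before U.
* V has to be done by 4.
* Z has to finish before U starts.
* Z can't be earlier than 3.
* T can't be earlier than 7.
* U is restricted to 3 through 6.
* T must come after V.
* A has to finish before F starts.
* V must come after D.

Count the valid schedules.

Splitting on R: it can be 5 (4), 6 (4), 7 (6). Listing each branch's schedules as (D, A, Z, T, U, F, V):
R=5: (2,1,3,7,6,8,4) (2,1,3,8,6,7,4) (2,1,4,7,6,8,3) (2,1,4,8,6,7,3) — 4.
R=6: (2,1,3,7,5,8,4) (2,1,3,8,5,7,4) (2,1,4,7,5,8,3) (2,1,4,8,5,7,3) — 4.
R=7: (2,1,3,8,5,6,4) (2,1,3,8,6,5,4) (2,1,4,8,5,6,3) (2,1,4,8,6,5,3) (2,1,5,8,6,3,4) (2,1,5,8,6,4,3) — 6.
Summing: 4 + 4 + 6 = 14.

14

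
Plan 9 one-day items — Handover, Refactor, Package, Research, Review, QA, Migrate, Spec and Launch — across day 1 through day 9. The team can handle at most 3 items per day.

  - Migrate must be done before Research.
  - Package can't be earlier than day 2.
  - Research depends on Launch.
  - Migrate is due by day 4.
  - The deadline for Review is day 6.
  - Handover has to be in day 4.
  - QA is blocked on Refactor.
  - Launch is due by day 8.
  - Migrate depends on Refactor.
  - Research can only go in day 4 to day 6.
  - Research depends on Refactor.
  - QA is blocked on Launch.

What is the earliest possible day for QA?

day 2

Precedence pushes QA to at least day 2.
QA at day 2 is achievable: Spec in day 3, Research in day 4, Launch in day 1, Refactor in day 1, Handover in day 4, Package in day 2, QA in day 2, Review in day 1, Migrate in day 2.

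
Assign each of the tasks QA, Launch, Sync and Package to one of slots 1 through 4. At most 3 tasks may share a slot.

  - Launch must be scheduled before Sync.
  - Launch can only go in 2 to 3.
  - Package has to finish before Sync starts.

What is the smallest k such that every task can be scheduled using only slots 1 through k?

3

The precedence chain requires at least 2 distinct slots.
With at most 3 per slot and 4 tasks, at least 2 slots are needed.
Propagating the time windows through the other constraints, Sync can't land before 3, so the schedule must run through at least slot 3.
3 works (last occupied slot: 3): for example QA -> 1, Sync -> 3, Launch -> 2, Package -> 1.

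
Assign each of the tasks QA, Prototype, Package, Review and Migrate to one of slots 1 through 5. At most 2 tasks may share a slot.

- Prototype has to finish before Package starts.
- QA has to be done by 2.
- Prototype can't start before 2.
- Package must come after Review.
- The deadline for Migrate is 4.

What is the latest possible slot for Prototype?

4

Prototype is available from 2; downstream work caps Prototype at 4.
Prototype at 4 is achievable: Migrate=1; Package=5; QA=1; Review=2; Prototype=4.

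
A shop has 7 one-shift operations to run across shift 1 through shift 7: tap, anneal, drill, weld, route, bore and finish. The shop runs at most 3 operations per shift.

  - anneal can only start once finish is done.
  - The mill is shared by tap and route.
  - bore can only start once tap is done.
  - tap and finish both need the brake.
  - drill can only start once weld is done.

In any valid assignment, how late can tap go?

shift 6

Downstream work caps tap at shift 6.
tap at shift 6 is achievable: bore in shift 7, tap in shift 6, drill in shift 2, route in shift 1, finish in shift 1, weld in shift 1, anneal in shift 2.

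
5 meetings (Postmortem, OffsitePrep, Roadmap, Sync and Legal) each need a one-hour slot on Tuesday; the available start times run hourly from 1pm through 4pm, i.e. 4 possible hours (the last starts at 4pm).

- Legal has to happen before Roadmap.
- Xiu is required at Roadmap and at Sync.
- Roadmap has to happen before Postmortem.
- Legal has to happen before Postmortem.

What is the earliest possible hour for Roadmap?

2pm

Precedence pushes Roadmap to at least 2pm; downstream work caps Roadmap at 3pm.
Roadmap at 2pm is achievable: OffsitePrep in 1pm; Sync in 1pm; Legal in 1pm; Roadmap in 2pm; Postmortem in 3pm.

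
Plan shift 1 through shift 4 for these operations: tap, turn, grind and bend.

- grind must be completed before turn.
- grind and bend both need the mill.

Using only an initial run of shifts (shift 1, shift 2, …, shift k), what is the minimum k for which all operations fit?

The precedence chain requires at least 2 distinct shifts.
2 works (last occupied shift: shift 2): for example turn in shift 2; bend in shift 2; tap in shift 1; grind in shift 1.

2 shifts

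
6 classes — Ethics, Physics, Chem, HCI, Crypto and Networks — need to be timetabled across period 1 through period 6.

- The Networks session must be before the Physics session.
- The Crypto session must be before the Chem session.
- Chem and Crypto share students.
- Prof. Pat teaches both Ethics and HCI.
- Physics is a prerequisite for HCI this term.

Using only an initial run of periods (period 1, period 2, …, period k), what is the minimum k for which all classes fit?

3

The precedence chain requires at least 3 distinct periods.
3 works (last occupied period: period 3): for example HCI -> period 3, Physics -> period 2, Networks -> period 1, Ethics -> period 1, Chem -> period 2, Crypto -> period 1.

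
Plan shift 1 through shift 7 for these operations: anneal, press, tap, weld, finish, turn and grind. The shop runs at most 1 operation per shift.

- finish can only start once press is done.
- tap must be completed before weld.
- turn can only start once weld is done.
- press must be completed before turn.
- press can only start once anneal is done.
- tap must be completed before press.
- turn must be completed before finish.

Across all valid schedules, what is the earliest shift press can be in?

shift 3

Precedence pushes press to at least shift 2; downstream work caps press at shift 5.
press at shift 3 is achievable: press=shift 3, weld=shift 4, anneal=shift 2, tap=shift 1, grind=shift 7, finish=shift 6, turn=shift 5.
Nothing earlier works — the capacity limit rule out every shift before shift 3.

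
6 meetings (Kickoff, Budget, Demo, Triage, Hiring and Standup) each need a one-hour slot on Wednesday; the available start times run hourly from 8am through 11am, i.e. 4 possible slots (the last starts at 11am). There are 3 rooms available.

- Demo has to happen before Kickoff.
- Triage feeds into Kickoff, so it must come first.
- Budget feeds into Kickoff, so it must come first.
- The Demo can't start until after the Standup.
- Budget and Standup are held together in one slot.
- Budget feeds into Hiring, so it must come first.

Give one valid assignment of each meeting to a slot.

Triage -> 8am, Budget -> 8am, Demo -> 9am, Standup -> 8am, Hiring -> 9am, Kickoff -> 10am

Checking: Budget(8am) before Hiring(9am); Demo(9am) before Kickoff(10am); Standup(8am) before Demo(9am); Budget(8am) before Kickoff(10am); Triage(8am) before Kickoff(10am); Budget = Standup = 8am; max 3 per slot (cap 3).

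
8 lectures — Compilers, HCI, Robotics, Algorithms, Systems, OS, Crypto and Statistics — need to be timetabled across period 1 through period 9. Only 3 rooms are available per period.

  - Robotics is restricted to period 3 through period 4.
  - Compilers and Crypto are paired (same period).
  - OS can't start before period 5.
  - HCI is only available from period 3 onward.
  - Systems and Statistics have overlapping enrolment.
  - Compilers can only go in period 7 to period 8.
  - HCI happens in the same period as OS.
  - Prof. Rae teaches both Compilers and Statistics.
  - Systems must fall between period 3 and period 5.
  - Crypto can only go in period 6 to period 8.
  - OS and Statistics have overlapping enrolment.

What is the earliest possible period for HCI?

HCI is available from period 3; HCI must be in the same period as OS, which can't be before period 5, so HCI is at least period 5.
HCI at period 5 is achievable: OS=period 5; Systems=period 3; Algorithms=period 1; Robotics=period 3; Statistics=period 1; Compilers=period 7; Crypto=period 7; HCI=period 5.

period 5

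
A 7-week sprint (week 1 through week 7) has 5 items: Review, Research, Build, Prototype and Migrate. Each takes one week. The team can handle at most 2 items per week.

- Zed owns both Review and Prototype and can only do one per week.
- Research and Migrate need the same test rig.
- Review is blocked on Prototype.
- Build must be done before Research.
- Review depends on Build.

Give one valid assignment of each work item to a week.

Research=week 2, Build=week 1, Migrate=week 3, Prototype=week 1, Review=week 2

Checking: Build(week 1) before Review(week 2); Build(week 1) before Research(week 2); Prototype(week 1) before Review(week 2); Review(week 2) != Prototype(week 1); Research(week 2) != Migrate(week 3); max 2 per week (cap 2).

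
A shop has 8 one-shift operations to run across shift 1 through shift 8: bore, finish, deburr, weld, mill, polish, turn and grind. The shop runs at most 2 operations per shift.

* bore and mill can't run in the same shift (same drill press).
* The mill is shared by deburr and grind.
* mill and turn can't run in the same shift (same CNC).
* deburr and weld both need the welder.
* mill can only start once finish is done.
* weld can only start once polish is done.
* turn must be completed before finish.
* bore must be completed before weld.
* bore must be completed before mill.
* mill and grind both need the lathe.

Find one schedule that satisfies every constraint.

polish -> shift 2, turn -> shift 1, deburr -> shift 4, grind -> shift 5, bore -> shift 1, finish -> shift 2, weld -> shift 3, mill -> shift 3

Checking: polish(shift 2) before weld(shift 3); turn(shift 1) before finish(shift 2); finish(shift 2) before mill(shift 3); bore(shift 1) before weld(shift 3); bore(shift 1) before mill(shift 3); mill(shift 3) != turn(shift 1); deburr(shift 4) != weld(shift 3); bore(shift 1) != mill(shift 3); mill(shift 3) != grind(shift 5); deburr(shift 4) != grind(shift 5); max 2 per shift (cap 2).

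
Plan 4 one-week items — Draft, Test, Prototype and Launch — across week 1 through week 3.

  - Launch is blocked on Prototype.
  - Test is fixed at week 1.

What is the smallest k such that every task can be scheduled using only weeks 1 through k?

2

The precedence chain requires at least 2 distinct weeks.
2 works (last occupied week: week 2): for example Draft in week 1, Prototype in week 1, Test in week 1, Launch in week 2.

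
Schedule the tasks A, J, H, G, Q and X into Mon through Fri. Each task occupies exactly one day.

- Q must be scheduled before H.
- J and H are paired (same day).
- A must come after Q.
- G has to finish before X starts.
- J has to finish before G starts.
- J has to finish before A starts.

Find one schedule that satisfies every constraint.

A in Wed, Q in Mon, G in Wed, J in Tue, H in Tue, X in Thu

Checking: G(Wed) before X(Thu); Q(Mon) before A(Wed); J(Tue) before A(Wed); Q(Mon) before H(Tue); J(Tue) before G(Wed); J = H = Tue.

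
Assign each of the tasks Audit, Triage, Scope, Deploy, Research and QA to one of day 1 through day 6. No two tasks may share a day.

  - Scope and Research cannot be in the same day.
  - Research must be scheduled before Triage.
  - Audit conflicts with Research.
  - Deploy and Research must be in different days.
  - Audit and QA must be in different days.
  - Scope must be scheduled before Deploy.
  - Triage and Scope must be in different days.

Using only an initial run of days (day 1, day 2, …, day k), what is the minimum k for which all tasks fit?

The precedence chain requires at least 2 distinct days.
With at most 1 per day and 6 tasks, at least 6 days are needed.
6 works (last occupied day: day 6): for example Scope -> day 3; QA -> day 6; Triage -> day 2; Research -> day 1; Deploy -> day 4; Audit -> day 5.

6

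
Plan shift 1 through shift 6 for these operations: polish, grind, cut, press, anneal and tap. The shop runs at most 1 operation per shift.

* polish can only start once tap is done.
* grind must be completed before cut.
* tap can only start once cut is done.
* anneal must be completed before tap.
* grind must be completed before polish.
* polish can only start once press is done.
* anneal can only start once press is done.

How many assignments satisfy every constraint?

6

Splitting on grind: it can be shift 1 (3), shift 2 (2), shift 3 (1). Listing each branch's schedules as (polish, cut, press, anneal, tap) by shift number:
grind=shift 1: (6,2,3,4,5) (6,3,2,4,5) (6,4,2,3,5) — 3.
grind=shift 2: (6,3,1,4,5) (6,4,1,3,5) — 2.
grind=shift 3: (6,4,1,2,5) — 1.
Summing: 3 + 2 + 1 = 6.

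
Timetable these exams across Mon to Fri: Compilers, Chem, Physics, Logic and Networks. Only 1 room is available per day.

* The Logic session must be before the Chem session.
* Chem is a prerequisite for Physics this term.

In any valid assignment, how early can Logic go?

Mon

Downstream work caps Logic at Wed.
Logic at Mon is achievable: Compilers -> Thu; Physics -> Wed; Networks -> Fri; Chem -> Tue; Logic -> Mon.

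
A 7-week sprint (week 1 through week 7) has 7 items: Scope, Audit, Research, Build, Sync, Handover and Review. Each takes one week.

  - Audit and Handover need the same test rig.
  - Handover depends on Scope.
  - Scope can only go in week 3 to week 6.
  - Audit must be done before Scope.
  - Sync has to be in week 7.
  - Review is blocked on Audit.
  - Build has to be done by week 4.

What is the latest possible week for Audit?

Downstream work caps Audit at week 5.
Audit at week 5 is achievable: Audit=week 5; Research=week 1; Sync=week 7; Build=week 1; Handover=week 7; Scope=week 6; Review=week 6.

week 5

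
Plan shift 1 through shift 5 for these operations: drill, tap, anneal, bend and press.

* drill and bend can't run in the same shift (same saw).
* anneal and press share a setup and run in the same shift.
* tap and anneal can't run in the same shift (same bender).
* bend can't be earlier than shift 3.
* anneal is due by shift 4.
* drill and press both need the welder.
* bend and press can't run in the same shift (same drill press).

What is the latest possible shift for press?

Press must be in the same shift as anneal, which can't be after shift 4, so press is at most shift 4.
press at shift 4 is achievable: press=shift 4, bend=shift 3, anneal=shift 4, drill=shift 1, tap=shift 1.

shift 4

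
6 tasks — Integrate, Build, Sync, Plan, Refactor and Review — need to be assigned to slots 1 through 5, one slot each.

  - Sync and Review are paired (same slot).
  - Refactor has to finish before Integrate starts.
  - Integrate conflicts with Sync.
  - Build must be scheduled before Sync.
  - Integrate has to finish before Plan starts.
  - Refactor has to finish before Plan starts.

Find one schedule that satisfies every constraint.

Plan=3, Sync=3, Build=1, Review=3, Integrate=2, Refactor=1

Checking: Refactor(1) before Plan(3); Integrate(2) before Plan(3); Build(1) before Sync(3); Refactor(1) before Integrate(2); Integrate(2) != Sync(3); Sync = Review = 3.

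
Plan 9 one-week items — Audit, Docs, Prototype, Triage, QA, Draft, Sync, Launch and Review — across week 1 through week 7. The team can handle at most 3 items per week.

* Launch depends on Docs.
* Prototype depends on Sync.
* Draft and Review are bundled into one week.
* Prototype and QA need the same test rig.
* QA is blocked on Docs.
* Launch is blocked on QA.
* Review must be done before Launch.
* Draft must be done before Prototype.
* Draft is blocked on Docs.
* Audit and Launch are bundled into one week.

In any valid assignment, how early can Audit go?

week 3

Audit must be in the same week as Launch, which can't be before week 3, so Audit is at least week 3.
Audit at week 3 is achievable: Launch in week 3, Docs in week 1, Draft in week 2, Prototype in week 3, Review in week 2, Sync in week 1, Audit in week 3, Triage in week 1, QA in week 2.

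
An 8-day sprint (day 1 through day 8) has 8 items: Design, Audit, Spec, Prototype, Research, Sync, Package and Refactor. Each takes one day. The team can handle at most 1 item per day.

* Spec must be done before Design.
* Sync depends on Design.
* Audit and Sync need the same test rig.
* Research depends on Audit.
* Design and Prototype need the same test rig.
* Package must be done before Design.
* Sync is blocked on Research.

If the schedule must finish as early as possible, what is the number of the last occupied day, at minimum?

The precedence chain requires at least 3 distinct days.
With at most 1 per day and 8 work items, at least 8 days are needed.
8 works (last occupied day: day 8): for example Package=day 2, Audit=day 4, Research=day 5, Prototype=day 7, Sync=day 6, Refactor=day 8, Design=day 3, Spec=day 1.

8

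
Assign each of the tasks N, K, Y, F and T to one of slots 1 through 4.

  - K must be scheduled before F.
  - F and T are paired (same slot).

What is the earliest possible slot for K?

1

Downstream work caps K at 3.
K at 1 is achievable: K in 1, N in 1, F in 2, Y in 1, T in 2.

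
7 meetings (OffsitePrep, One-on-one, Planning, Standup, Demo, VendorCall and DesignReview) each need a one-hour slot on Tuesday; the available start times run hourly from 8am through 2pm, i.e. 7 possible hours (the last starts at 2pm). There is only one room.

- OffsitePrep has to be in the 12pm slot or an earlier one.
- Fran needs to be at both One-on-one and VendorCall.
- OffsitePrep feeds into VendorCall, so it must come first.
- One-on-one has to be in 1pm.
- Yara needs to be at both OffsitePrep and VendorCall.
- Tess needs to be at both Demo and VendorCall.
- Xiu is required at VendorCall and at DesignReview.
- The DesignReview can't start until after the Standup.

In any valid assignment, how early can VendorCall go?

Precedence pushes VendorCall to at least 9am.
VendorCall at 9am is achievable: Planning in 12pm, DesignReview in 11am, OffsitePrep in 8am, One-on-one in 1pm, Demo in 2pm, Standup in 10am, VendorCall in 9am.

9am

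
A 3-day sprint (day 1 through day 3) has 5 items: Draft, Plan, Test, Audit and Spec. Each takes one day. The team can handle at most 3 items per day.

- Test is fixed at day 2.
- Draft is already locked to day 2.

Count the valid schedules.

20

Splitting on Plan: it can be day 1 (8), day 2 (4), day 3 (8). Listing each branch's schedules as (Draft, Test, Audit, Spec) by day number:
Plan=day 1: (2,2,1,1) (2,2,1,2) (2,2,1,3) (2,2,2,1) (2,2,2,3) (2,2,3,1) (2,2,3,2) (2,2,3,3) — 8.
Plan=day 2: (2,2,1,1) (2,2,1,3) (2,2,3,1) (2,2,3,3) — 4.
Plan=day 3: (2,2,1,1) (2,2,1,2) (2,2,1,3) (2,2,2,1) (2,2,2,3) (2,2,3,1) (2,2,3,2) (2,2,3,3) — 8.
Summing: 8 + 4 + 8 = 20.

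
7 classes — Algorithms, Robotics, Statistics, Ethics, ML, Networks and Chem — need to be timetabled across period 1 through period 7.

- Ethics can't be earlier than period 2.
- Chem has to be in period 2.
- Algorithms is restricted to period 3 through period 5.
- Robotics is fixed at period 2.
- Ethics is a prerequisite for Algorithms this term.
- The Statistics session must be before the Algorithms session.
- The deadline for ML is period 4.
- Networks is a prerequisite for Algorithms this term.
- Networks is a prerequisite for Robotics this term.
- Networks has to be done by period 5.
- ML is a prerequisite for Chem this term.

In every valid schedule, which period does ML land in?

period 1

ML's own window allows nothing later than period 4; downstream work caps ML at period 1.
So ML is pinned to period 1.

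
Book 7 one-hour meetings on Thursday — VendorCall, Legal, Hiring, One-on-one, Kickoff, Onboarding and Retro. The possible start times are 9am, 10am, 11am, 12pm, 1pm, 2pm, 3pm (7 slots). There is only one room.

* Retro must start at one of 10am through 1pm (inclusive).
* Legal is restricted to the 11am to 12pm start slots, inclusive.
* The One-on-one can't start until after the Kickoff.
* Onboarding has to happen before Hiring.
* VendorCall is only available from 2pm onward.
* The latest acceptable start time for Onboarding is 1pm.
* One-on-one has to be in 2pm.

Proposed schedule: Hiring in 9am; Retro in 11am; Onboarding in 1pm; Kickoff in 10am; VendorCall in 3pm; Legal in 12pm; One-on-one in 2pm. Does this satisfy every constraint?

No. Onboarding has to happen before Hiring is not satisfied.

There is only one room — holds.
VendorCall is only available from 2pm onward — holds.
Onboarding has to happen before Hiring — violated.
Legal is restricted to the 11am to 12pm start slots, inclusive — holds.
The latest acceptable start time for Onboarding is 1pm — holds.
One-on-one has to be in 2pm — holds.
The One-on-one can't start until after the Kickoff — holds.
Retro must start at one of 10am through 1pm (inclusive) — holds.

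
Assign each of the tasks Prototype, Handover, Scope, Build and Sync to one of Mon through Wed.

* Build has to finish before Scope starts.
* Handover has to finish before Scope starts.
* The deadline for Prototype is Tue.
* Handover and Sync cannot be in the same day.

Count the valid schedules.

20

Splitting on Prototype: it can be Mon (10), Tue (10). Listing each branch's schedules as (Handover, Scope, Build, Sync):
Prototype=Mon: (Mon,Tue,Mon,Tue) (Mon,Tue,Mon,Wed) (Mon,Wed,Mon,Tue) (Mon,Wed,Mon,Wed) (Mon,Wed,Tue,Tue) (Mon,Wed,Tue,Wed) (Tue,Wed,Mon,Mon) (Tue,Wed,Mon,Wed) (Tue,Wed,Tue,Mon) (Tue,Wed,Tue,Wed) — 10.
Prototype=Tue: (Mon,Tue,Mon,Tue) (Mon,Tue,Mon,Wed) (Mon,Wed,Mon,Tue) (Mon,Wed,Mon,Wed) (Mon,Wed,Tue,Tue) (Mon,Wed,Tue,Wed) (Tue,Wed,Mon,Mon) (Tue,Wed,Mon,Wed) (Tue,Wed,Tue,Mon) (Tue,Wed,Tue,Wed) — 10.
Summing: 10 + 10 = 20.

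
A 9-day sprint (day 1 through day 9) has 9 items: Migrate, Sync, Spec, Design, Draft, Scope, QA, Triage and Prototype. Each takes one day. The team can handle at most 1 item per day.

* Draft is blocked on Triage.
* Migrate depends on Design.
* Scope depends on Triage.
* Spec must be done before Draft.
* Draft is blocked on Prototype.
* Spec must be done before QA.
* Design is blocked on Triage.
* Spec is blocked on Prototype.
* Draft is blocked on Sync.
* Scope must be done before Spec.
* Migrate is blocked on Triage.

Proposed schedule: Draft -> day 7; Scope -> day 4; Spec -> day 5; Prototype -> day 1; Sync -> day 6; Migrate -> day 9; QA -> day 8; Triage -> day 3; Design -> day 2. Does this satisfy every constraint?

Invalid. Design is blocked on Triage.

Scope depends on Triage — holds.
Scope must be done before Spec — holds.
Migrate is blocked on Triage — holds.
Draft is blocked on Prototype — holds.
The team can handle at most 1 item per day — holds.
Spec must be done before Draft — holds.
Design is blocked on Triage — violated.
Migrate depends on Design — holds.
Spec must be done before QA — holds.
Draft is blocked on Triage — holds.
Draft is blocked on Sync — holds.
Spec is blocked on Prototype — holds.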